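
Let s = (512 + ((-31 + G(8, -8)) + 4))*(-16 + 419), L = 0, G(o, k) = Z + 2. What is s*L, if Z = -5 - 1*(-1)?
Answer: 0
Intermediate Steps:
Z = -4 (Z = -5 + 1 = -4)
G(o, k) = -2 (G(o, k) = -4 + 2 = -2)
s = 194649 (s = (512 + ((-31 - 2) + 4))*(-16 + 419) = (512 + (-33 + 4))*403 = (512 - 29)*403 = 483*403 = 194649)
s*L = 194649*0 = 0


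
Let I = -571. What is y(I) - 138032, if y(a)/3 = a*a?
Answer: 840091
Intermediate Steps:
y(a) = 3*a**2 (y(a) = 3*(a*a) = 3*a**2)
y(I) - 138032 = 3*(-571)**2 - 138032 = 3*326041 - 138032 = 978123 - 138032 = 840091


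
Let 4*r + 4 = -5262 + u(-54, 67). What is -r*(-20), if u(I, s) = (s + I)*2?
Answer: -26200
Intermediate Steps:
u(I, s) = 2*I + 2*s (u(I, s) = (I + s)*2 = 2*I + 2*s)
r = -1310 (r = -1 + (-5262 + (2*(-54) + 2*67))/4 = -1 + (-5262 + (-108 + 134))/4 = -1 + (-5262 + 26)/4 = -1 + (1/4)*(-5236) = -1 - 1309 = -1310)
-r*(-20) = -(-1310)*(-20) = -1*26200 = -26200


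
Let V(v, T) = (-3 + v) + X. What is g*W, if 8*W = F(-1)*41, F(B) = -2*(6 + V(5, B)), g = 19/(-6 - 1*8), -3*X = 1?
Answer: 17917/168 ≈ 106.65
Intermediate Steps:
X = -1/3 (X = -1/3*1 = -1/3 ≈ -0.33333)
V(v, T) = -10/3 + v (V(v, T) = (-3 + v) - 1/3 = -10/3 + v)
g = -19/14 (g = 19/(-6 - 8) = 19/(-14) = 19*(-1/14) = -19/14 ≈ -1.3571)
F(B) = -46/3 (F(B) = -2*(6 + (-10/3 + 5)) = -2*(6 + 5/3) = -2*23/3 = -46/3)
W = -943/12 (W = (-46/3*41)/8 = (1/8)*(-1886/3) = -943/12 ≈ -78.583)
g*W = -19/14*(-943/12) = 17917/168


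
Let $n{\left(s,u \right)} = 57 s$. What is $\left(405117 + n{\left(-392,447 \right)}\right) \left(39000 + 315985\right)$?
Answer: $135878673405$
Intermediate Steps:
$\left(405117 + n{\left(-392,447 \right)}\right) \left(39000 + 315985\right) = \left(405117 + 57 \left(-392\right)\right) \left(39000 + 315985\right) = \left(405117 - 22344\right) 354985 = 382773 \cdot 354985 = 135878673405$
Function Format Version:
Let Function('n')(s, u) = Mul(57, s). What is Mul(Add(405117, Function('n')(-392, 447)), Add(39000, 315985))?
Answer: 135878673405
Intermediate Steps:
Mul(Add(405117, Function('n')(-392, 447)), Add(39000, 315985)) = Mul(Add(405117, Mul(57, -392)), Add(39000, 315985)) = Mul(Add(405117, -22344), 354985) = Mul(382773, 354985) = 135878673405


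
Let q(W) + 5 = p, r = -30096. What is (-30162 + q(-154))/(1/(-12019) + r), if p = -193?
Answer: 72979368/72344765 ≈ 1.0088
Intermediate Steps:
q(W) = -198 (q(W) = -5 - 193 = -198)
(-30162 + q(-154))/(1/(-12019) + r) = (-30162 - 198)/(1/(-12019) - 30096) = -30360/(-1/12019 - 30096) = -30360/(-361723825/12019) = -30360*(-12019/361723825) = 72979368/72344765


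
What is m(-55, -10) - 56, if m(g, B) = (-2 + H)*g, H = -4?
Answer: 274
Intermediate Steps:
m(g, B) = -6*g (m(g, B) = (-2 - 4)*g = -6*g)
m(-55, -10) - 56 = -6*(-55) - 56 = 330 - 56 = 274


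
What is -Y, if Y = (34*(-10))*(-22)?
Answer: -7480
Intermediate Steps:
Y = 7480 (Y = -340*(-22) = 7480)
-Y = -1*7480 = -7480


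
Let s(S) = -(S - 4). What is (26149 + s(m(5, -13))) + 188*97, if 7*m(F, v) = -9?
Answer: 310732/7 ≈ 44390.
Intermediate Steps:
m(F, v) = -9/7 (m(F, v) = (⅐)*(-9) = -9/7)
s(S) = 4 - S (s(S) = -(-4 + S) = 4 - S)
(26149 + s(m(5, -13))) + 188*97 = (26149 + (4 - 1*(-9/7))) + 188*97 = (26149 + (4 + 9/7)) + 18236 = (26149 + 37/7) + 18236 = 183080/7 + 18236 = 310732/7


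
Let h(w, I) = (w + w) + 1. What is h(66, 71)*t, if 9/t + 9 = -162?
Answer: -7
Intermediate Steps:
h(w, I) = 1 + 2*w (h(w, I) = 2*w + 1 = 1 + 2*w)
t = -1/19 (t = 9/(-9 - 162) = 9/(-171) = 9*(-1/171) = -1/19 ≈ -0.052632)
h(66, 71)*t = (1 + 2*66)*(-1/19) = (1 + 132)*(-1/19) = 133*(-1/19) = -7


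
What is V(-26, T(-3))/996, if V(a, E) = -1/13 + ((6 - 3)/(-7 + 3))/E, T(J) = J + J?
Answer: 5/103584 ≈ 4.8270e-5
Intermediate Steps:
T(J) = 2*J
V(a, E) = -1/13 - 3/(4*E) (V(a, E) = -1*1/13 + (3/(-4))/E = -1/13 + (3*(-¼))/E = -1/13 - 3/(4*E))
V(-26, T(-3))/996 = ((-39 - 8*(-3))/(52*((2*(-3)))))/996 = ((1/52)*(-39 - 4*(-6))/(-6))*(1/996) = ((1/52)*(-⅙)*(-39 + 24))*(1/996) = ((1/52)*(-⅙)*(-15))*(1/996) = (5/104)*(1/996) = 5/103584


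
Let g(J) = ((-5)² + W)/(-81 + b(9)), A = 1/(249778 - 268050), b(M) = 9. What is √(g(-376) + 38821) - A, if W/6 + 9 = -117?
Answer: 1/18272 + √5591686/12 ≈ 197.06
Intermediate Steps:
W = -756 (W = -54 + 6*(-117) = -54 - 702 = -756)
A = -1/18272 (A = 1/(-18272) = -1/18272 ≈ -5.4729e-5)
g(J) = 731/72 (g(J) = ((-5)² - 756)/(-81 + 9) = (25 - 756)/(-72) = -731*(-1/72) = 731/72)
√(g(-376) + 38821) - A = √(731/72 + 38821) - 1*(-1/18272) = √(2795843/72) + 1/18272 = √5591686/12 + 1/18272 = 1/18272 + √5591686/12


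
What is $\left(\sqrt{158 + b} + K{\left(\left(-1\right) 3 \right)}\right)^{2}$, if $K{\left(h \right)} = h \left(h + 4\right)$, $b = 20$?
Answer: $\left(3 - \sqrt{178}\right)^{2} \approx 106.95$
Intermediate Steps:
$K{\left(h \right)} = h \left(4 + h\right)$
$\left(\sqrt{158 + b} + K{\left(\left(-1\right) 3 \right)}\right)^{2} = \left(\sqrt{158 + 20} + \left(-1\right) 3 \left(4 - 3\right)\right)^{2} = \left(\sqrt{178} - 3 \left(4 - 3\right)\right)^{2} = \left(\sqrt{178} - 3\right)^{2} = \left(-3 + \sqrt{178}\right)^{2}$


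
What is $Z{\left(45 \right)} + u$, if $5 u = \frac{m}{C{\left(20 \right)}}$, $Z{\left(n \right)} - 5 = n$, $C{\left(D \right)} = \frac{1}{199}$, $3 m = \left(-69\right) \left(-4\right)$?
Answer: $\frac{18558}{5} \approx 3711.6$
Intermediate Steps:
$m = 92$ ($m = \frac{\left(-69\right) \left(-4\right)}{3} = \frac{1}{3} \cdot 276 = 92$)
$C{\left(D \right)} = \frac{1}{199}$
$Z{\left(n \right)} = 5 + n$
$u = \frac{18308}{5}$ ($u = \frac{92 \frac{1}{\frac{1}{199}}}{5} = \frac{92 \cdot 199}{5} = \frac{1}{5} \cdot 18308 = \frac{18308}{5} \approx 3661.6$)
$Z{\left(45 \right)} + u = \left(5 + 45\right) + \frac{18308}{5} = 50 + \frac{18308}{5} = \frac{18558}{5}$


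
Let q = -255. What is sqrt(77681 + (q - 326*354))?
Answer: I*sqrt(37978) ≈ 194.88*I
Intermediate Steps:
sqrt(77681 + (q - 326*354)) = sqrt(77681 + (-255 - 326*354)) = sqrt(77681 + (-255 - 115404)) = sqrt(77681 - 115659) = sqrt(-37978) = I*sqrt(37978)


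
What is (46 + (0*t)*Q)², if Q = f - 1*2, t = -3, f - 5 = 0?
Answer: 2116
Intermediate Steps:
f = 5 (f = 5 + 0 = 5)
Q = 3 (Q = 5 - 1*2 = 5 - 2 = 3)
(46 + (0*t)*Q)² = (46 + (0*(-3))*3)² = (46 + 0*3)² = (46 + 0)² = 46² = 2116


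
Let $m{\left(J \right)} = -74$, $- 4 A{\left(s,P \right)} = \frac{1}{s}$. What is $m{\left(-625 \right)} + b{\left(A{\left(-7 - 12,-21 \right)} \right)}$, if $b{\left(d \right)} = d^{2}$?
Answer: $- \frac{427423}{5776} \approx -74.0$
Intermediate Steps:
$A{\left(s,P \right)} = - \frac{1}{4 s}$
$m{\left(-625 \right)} + b{\left(A{\left(-7 - 12,-21 \right)} \right)} = -74 + \left(- \frac{1}{4 \left(-7 - 12\right)}\right)^{2} = -74 + \left(- \frac{1}{4 \left(-19\right)}\right)^{2} = -74 + \left(\left(- \frac{1}{4}\right) \left(- \frac{1}{19}\right)\right)^{2} = -74 + \left(\frac{1}{76}\right)^{2} = -74 + \frac{1}{5776} = - \frac{427423}{5776}$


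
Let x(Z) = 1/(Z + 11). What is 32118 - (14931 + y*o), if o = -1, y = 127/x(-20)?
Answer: 16044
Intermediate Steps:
x(Z) = 1/(11 + Z)
y = -1143 (y = 127/(1/(11 - 20)) = 127/(1/(-9)) = 127/(-1/9) = 127*(-9) = -1143)
32118 - (14931 + y*o) = 32118 - (14931 - 1143*(-1)) = 32118 - (14931 + 1143) = 32118 - 1*16074 = 32118 - 16074 = 16044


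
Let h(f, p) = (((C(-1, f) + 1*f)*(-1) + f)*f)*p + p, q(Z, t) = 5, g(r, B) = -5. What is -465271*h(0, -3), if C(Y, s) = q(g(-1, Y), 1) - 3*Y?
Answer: 1395813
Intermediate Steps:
C(Y, s) = 5 - 3*Y
h(f, p) = p - 8*f*p (h(f, p) = ((((5 - 3*(-1)) + 1*f)*(-1) + f)*f)*p + p = ((((5 + 3) + f)*(-1) + f)*f)*p + p = (((8 + f)*(-1) + f)*f)*p + p = (((-8 - f) + f)*f)*p + p = (-8*f)*p + p = -8*f*p + p = p - 8*f*p)
-465271*h(0, -3) = -(-1395813)*(1 - 8*0) = -(-1395813)*(1 + 0) = -(-1395813) = -465271*(-3) = 1395813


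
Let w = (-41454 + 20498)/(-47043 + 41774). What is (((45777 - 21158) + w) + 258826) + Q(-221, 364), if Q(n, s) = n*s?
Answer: 1069633225/5269 ≈ 2.0301e+5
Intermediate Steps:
w = 20956/5269 (w = -20956/(-5269) = -20956*(-1/5269) = 20956/5269 ≈ 3.9772)
(((45777 - 21158) + w) + 258826) + Q(-221, 364) = (((45777 - 21158) + 20956/5269) + 258826) - 221*364 = ((24619 + 20956/5269) + 258826) - 80444 = (129738467/5269 + 258826) - 80444 = 1493492661/5269 - 80444 = 1069633225/5269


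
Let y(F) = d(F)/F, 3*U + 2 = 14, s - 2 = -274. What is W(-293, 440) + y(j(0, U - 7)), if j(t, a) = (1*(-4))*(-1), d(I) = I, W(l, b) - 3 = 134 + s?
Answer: -134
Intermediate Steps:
s = -272 (s = 2 - 274 = -272)
U = 4 (U = -⅔ + (⅓)*14 = -⅔ + 14/3 = 4)
W(l, b) = -135 (W(l, b) = 3 + (134 - 272) = 3 - 138 = -135)
j(t, a) = 4 (j(t, a) = -4*(-1) = 4)
y(F) = 1 (y(F) = F/F = 1)
W(-293, 440) + y(j(0, U - 7)) = -135 + 1 = -134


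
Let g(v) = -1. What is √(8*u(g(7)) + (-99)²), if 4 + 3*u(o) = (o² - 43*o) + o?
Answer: √9905 ≈ 99.524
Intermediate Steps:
u(o) = -4/3 - 14*o + o²/3 (u(o) = -4/3 + ((o² - 43*o) + o)/3 = -4/3 + (o² - 42*o)/3 = -4/3 + (-14*o + o²/3) = -4/3 - 14*o + o²/3)
√(8*u(g(7)) + (-99)²) = √(8*(-4/3 - 14*(-1) + (⅓)*(-1)²) + (-99)²) = √(8*(-4/3 + 14 + (⅓)*1) + 9801) = √(8*(-4/3 + 14 + ⅓) + 9801) = √(8*13 + 9801) = √(104 + 9801) = √9905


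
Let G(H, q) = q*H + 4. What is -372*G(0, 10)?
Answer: -1488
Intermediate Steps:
G(H, q) = 4 + H*q (G(H, q) = H*q + 4 = 4 + H*q)
-372*G(0, 10) = -372*(4 + 0*10) = -372*(4 + 0) = -372*4 = -1488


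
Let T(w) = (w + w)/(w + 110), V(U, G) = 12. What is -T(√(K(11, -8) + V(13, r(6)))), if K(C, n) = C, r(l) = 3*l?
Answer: 46/12077 - 220*√23/12077 ≈ -0.083554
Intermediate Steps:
T(w) = 2*w/(110 + w) (T(w) = (2*w)/(110 + w) = 2*w/(110 + w))
-T(√(K(11, -8) + V(13, r(6)))) = -2*√(11 + 12)/(110 + √(11 + 12)) = -2*√23/(110 + √23)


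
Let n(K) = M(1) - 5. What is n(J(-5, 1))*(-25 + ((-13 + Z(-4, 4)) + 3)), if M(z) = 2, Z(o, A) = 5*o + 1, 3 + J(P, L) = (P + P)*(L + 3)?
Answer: 162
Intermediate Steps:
J(P, L) = -3 + 2*P*(3 + L) (J(P, L) = -3 + (P + P)*(L + 3) = -3 + (2*P)*(3 + L) = -3 + 2*P*(3 + L))
Z(o, A) = 1 + 5*o
n(K) = -3 (n(K) = 2 - 5 = -3)
n(J(-5, 1))*(-25 + ((-13 + Z(-4, 4)) + 3)) = -3*(-25 + ((-13 + (1 + 5*(-4))) + 3)) = -3*(-25 + ((-13 + (1 - 20)) + 3)) = -3*(-25 + ((-13 - 19) + 3)) = -3*(-25 + (-32 + 3)) = -3*(-25 - 29) = -3*(-54) = 162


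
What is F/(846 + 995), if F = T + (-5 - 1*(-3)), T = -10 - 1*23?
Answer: -5/263 ≈ -0.019011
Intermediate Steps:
T = -33 (T = -10 - 23 = -33)
F = -35 (F = -33 + (-5 - 1*(-3)) = -33 + (-5 + 3) = -33 - 2 = -35)
F/(846 + 995) = -35/(846 + 995) = -35/1841 = (1/1841)*(-35) = -5/263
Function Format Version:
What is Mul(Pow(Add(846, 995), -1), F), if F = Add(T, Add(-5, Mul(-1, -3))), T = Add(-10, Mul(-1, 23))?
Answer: Rational(-5, 263) ≈ -0.019011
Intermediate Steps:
T = -33 (T = Add(-10, -23) = -33)
F = -35 (F = Add(-33, Add(-5, Mul(-1, -3))) = Add(-33, Add(-5, 3)) = Add(-33, -2) = -35)
Mul(Pow(Add(846, 995), -1), F) = Mul(Pow(Add(846, 995), -1), -35) = Mul(Pow(1841, -1), -35) = Mul(Rational(1, 1841), -35) = Rational(-5, 263)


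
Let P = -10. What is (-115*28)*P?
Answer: 32200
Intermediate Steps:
(-115*28)*P = -115*28*(-10) = -3220*(-10) = 32200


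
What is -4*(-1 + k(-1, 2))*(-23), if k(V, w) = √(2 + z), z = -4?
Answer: -92 + 92*I*√2 ≈ -92.0 + 130.11*I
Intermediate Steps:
k(V, w) = I*√2 (k(V, w) = √(2 - 4) = √(-2) = I*√2)
-4*(-1 + k(-1, 2))*(-23) = -4*(-1 + I*√2)*(-23) = (4 - 4*I*√2)*(-23) = -92 + 92*I*√2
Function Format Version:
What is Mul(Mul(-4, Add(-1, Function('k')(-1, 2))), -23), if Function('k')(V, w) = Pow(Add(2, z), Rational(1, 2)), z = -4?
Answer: Add(-92, Mul(92, I, Pow(2, Rational(1, 2)))) ≈ Add(-92.000, Mul(130.11, I))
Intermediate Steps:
Function('k')(V, w) = Mul(I, Pow(2, Rational(1, 2))) (Function('k')(V, w) = Pow(Add(2, -4), Rational(1, 2)) = Pow(-2, Rational(1, 2)) = Mul(I, Pow(2, Rational(1, 2))))
Mul(Mul(-4, Add(-1, Function('k')(-1, 2))), -23) = Mul(Mul(-4, Add(-1, Mul(I, Pow(2, Rational(1, 2))))), -23) = Mul(Add(4, Mul(-4, I, Pow(2, Rational(1, 2)))), -23) = Add(-92, Mul(92, I, Pow(2, Rational(1, 2))))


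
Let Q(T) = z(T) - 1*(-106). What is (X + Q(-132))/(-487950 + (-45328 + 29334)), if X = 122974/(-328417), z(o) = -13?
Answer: -30419807/165503776648 ≈ -0.00018380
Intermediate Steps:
X = -122974/328417 (X = 122974*(-1/328417) = -122974/328417 ≈ -0.37444)
Q(T) = 93 (Q(T) = -13 - 1*(-106) = -13 + 106 = 93)
(X + Q(-132))/(-487950 + (-45328 + 29334)) = (-122974/328417 + 93)/(-487950 + (-45328 + 29334)) = 30419807/(328417*(-487950 - 15994)) = (30419807/328417)/(-503944) = (30419807/328417)*(-1/503944) = -30419807/165503776648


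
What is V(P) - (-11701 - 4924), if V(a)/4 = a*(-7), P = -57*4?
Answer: 23009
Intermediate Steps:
P = -228
V(a) = -28*a (V(a) = 4*(a*(-7)) = 4*(-7*a) = -28*a)
V(P) - (-11701 - 4924) = -28*(-228) - (-11701 - 4924) = 6384 - 1*(-16625) = 6384 + 16625 = 23009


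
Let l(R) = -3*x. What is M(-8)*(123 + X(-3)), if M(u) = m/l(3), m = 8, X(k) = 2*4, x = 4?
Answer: -262/3 ≈ -87.333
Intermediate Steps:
l(R) = -12 (l(R) = -3*4 = -12)
X(k) = 8
M(u) = -2/3 (M(u) = 8/(-12) = 8*(-1/12) = -2/3)
M(-8)*(123 + X(-3)) = -2*(123 + 8)/3 = -2/3*131 = -262/3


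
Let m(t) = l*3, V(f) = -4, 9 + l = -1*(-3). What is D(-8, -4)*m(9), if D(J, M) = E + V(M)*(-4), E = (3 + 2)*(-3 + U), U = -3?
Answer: 252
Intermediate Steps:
l = -6 (l = -9 - 1*(-3) = -9 + 3 = -6)
E = -30 (E = (3 + 2)*(-3 - 3) = 5*(-6) = -30)
m(t) = -18 (m(t) = -6*3 = -18)
D(J, M) = -14 (D(J, M) = -30 - 4*(-4) = -30 + 16 = -14)
D(-8, -4)*m(9) = -14*(-18) = 252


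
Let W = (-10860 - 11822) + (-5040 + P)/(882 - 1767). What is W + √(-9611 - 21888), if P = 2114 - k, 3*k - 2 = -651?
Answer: -60212581/2655 + I*√31499 ≈ -22679.0 + 177.48*I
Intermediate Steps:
k = -649/3 (k = ⅔ + (⅓)*(-651) = ⅔ - 217 = -649/3 ≈ -216.33)
P = 6991/3 (P = 2114 - 1*(-649/3) = 2114 + 649/3 = 6991/3 ≈ 2330.3)
W = -60212581/2655 (W = (-10860 - 11822) + (-5040 + 6991/3)/(882 - 1767) = -22682 - 8129/3/(-885) = -22682 - 8129/3*(-1/885) = -22682 + 8129/2655 = -60212581/2655 ≈ -22679.)
W + √(-9611 - 21888) = -60212581/2655 + √(-9611 - 21888) = -60212581/2655 + √(-31499) = -60212581/2655 + I*√31499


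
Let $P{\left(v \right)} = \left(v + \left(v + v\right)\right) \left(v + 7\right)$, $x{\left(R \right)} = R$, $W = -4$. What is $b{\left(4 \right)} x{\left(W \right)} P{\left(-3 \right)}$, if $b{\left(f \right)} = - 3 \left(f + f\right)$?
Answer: $-3456$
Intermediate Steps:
$P{\left(v \right)} = 3 v \left(7 + v\right)$ ($P{\left(v \right)} = \left(v + 2 v\right) \left(7 + v\right) = 3 v \left(7 + v\right)$)
$b{\left(f \right)} = - 6 f$ ($b{\left(f \right)} = - 3 \cdot 2 f = - 6 f$)
$b{\left(4 \right)} x{\left(W \right)} P{\left(-3 \right)} = \left(-6\right) 4 \left(-4\right) 3 \left(-3\right) \left(7 - 3\right) = \left(-24\right) \left(-4\right) 3 \left(-3\right) 4 = 96 \left(-36\right) = -3456$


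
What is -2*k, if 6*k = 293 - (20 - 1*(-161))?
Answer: -112/3 ≈ -37.333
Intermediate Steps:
k = 56/3 (k = (293 - (20 - 1*(-161)))/6 = (293 - (20 + 161))/6 = (293 - 1*181)/6 = (293 - 181)/6 = (⅙)*112 = 56/3 ≈ 18.667)
-2*k = -2*56/3 = -112/3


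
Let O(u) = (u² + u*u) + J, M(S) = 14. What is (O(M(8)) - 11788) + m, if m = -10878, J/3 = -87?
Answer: -22535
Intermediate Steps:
J = -261 (J = 3*(-87) = -261)
O(u) = -261 + 2*u² (O(u) = (u² + u*u) - 261 = (u² + u²) - 261 = 2*u² - 261 = -261 + 2*u²)
(O(M(8)) - 11788) + m = ((-261 + 2*14²) - 11788) - 10878 = ((-261 + 2*196) - 11788) - 10878 = ((-261 + 392) - 11788) - 10878 = (131 - 11788) - 10878 = -11657 - 10878 = -22535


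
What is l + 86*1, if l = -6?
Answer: 80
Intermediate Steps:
l + 86*1 = -6 + 86*1 = -6 + 86 = 80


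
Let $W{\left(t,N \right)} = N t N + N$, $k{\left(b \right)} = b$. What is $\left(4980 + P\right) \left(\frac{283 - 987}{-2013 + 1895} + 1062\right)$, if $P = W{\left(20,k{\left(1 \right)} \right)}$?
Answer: $\frac{315113010}{59} \approx 5.3409 \cdot 10^{6}$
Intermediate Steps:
$W{\left(t,N \right)} = N + t N^{2}$ ($W{\left(t,N \right)} = t N^{2} + N = N + t N^{2}$)
$P = 21$ ($P = 1 \left(1 + 1 \cdot 20\right) = 1 \left(1 + 20\right) = 1 \cdot 21 = 21$)
$\left(4980 + P\right) \left(\frac{283 - 987}{-2013 + 1895} + 1062\right) = \left(4980 + 21\right) \left(\frac{283 - 987}{-2013 + 1895} + 1062\right) = 5001 \left(- \frac{704}{-118} + 1062\right) = 5001 \left(\left(-704\right) \left(- \frac{1}{118}\right) + 1062\right) = 5001 \left(\frac{352}{59} + 1062\right) = 5001 \cdot \frac{63010}{59} = \frac{315113010}{59}$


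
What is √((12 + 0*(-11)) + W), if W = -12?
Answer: 0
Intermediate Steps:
√((12 + 0*(-11)) + W) = √((12 + 0*(-11)) - 12) = √((12 + 0) - 12) = √(12 - 12) = √0 = 0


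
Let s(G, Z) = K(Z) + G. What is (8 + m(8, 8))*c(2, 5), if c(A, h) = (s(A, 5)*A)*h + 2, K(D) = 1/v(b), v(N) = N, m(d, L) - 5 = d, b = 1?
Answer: 672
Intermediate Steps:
m(d, L) = 5 + d
K(D) = 1 (K(D) = 1/1 = 1)
s(G, Z) = 1 + G
c(A, h) = 2 + A*h*(1 + A) (c(A, h) = ((1 + A)*A)*h + 2 = (A*(1 + A))*h + 2 = A*h*(1 + A) + 2 = 2 + A*h*(1 + A))
(8 + m(8, 8))*c(2, 5) = (8 + (5 + 8))*(2 + 2*5*(1 + 2)) = (8 + 13)*(2 + 2*5*3) = 21*(2 + 30) = 21*32 = 672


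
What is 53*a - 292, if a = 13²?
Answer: 8665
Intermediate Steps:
a = 169
53*a - 292 = 53*169 - 292 = 8957 - 292 = 8665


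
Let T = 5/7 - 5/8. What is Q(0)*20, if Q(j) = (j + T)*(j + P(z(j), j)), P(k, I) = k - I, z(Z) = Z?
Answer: 0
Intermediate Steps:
T = 5/56 (T = 5*(1/7) - 5*1/8 = 5/7 - 5/8 = 5/56 ≈ 0.089286)
Q(j) = j*(5/56 + j) (Q(j) = (j + 5/56)*(j + (j - j)) = (5/56 + j)*(j + 0) = (5/56 + j)*j = j*(5/56 + j))
Q(0)*20 = ((1/56)*0*(5 + 56*0))*20 = ((1/56)*0*(5 + 0))*20 = ((1/56)*0*5)*20 = 0*20 = 0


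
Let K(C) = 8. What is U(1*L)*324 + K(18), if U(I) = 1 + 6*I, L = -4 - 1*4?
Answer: -15220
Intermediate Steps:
L = -8 (L = -4 - 4 = -8)
U(1*L)*324 + K(18) = (1 + 6*(1*(-8)))*324 + 8 = (1 + 6*(-8))*324 + 8 = (1 - 48)*324 + 8 = -47*324 + 8 = -15228 + 8 = -15220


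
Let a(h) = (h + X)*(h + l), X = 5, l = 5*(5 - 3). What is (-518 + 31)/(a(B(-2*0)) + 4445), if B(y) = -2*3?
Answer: -487/4441 ≈ -0.10966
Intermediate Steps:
l = 10 (l = 5*2 = 10)
B(y) = -6
a(h) = (5 + h)*(10 + h) (a(h) = (h + 5)*(h + 10) = (5 + h)*(10 + h))
(-518 + 31)/(a(B(-2*0)) + 4445) = (-518 + 31)/((50 + (-6)**2 + 15*(-6)) + 4445) = -487/((50 + 36 - 90) + 4445) = -487/(-4 + 4445) = -487/4441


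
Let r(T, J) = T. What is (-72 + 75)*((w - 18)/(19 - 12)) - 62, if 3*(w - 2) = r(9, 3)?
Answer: -473/7 ≈ -67.571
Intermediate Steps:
w = 5 (w = 2 + (⅓)*9 = 2 + 3 = 5)
(-72 + 75)*((w - 18)/(19 - 12)) - 62 = (-72 + 75)*((5 - 18)/(19 - 12)) - 62 = 3*(-13/7) - 62 = -39/7 - 62 = -473/7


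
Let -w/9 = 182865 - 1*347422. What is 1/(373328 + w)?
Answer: 1/1854341 ≈ 5.3927e-7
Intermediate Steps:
w = 1481013 (w = -9*(182865 - 1*347422) = -9*(182865 - 347422) = -9*(-164557) = 1481013)
1/(373328 + w) = 1/(373328 + 1481013) = 1/1854341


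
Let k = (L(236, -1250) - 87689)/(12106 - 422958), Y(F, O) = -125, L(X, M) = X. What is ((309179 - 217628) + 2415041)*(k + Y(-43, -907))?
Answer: -32127645764456/102713 ≈ -3.1279e+8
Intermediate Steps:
k = 87453/410852 (k = (236 - 87689)/(12106 - 422958) = -87453/(-410852) = -87453*(-1/410852) = 87453/410852 ≈ 0.21286)
((309179 - 217628) + 2415041)*(k + Y(-43, -907)) = ((309179 - 217628) + 2415041)*(87453/410852 - 125) = (91551 + 2415041)*(-51269047/410852) = 2506592*(-51269047/410852) = -32127645764456/102713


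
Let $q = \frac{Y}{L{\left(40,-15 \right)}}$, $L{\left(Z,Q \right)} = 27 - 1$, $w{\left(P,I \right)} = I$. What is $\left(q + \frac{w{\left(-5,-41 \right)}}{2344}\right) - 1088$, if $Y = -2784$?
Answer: $- \frac{36416917}{30472} \approx -1195.1$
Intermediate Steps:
$L{\left(Z,Q \right)} = 26$ ($L{\left(Z,Q \right)} = 27 - 1 = 26$)
$q = - \frac{1392}{13}$ ($q = - \frac{2784}{26} = \left(-2784\right) \frac{1}{26} = - \frac{1392}{13} \approx -107.08$)
$\left(q + \frac{w{\left(-5,-41 \right)}}{2344}\right) - 1088 = \left(- \frac{1392}{13} - \frac{41}{2344}\right) - 1088 = - \frac{3263381}{30472} - 1088 = - \frac{36416917}{30472}$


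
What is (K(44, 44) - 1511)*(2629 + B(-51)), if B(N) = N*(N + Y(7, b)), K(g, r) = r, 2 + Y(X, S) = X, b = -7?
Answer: -7298325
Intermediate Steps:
Y(X, S) = -2 + X
B(N) = N*(5 + N) (B(N) = N*(N + (-2 + 7)) = N*(N + 5) = N*(5 + N))
(K(44, 44) - 1511)*(2629 + B(-51)) = (44 - 1511)*(2629 - 51*(5 - 51)) = -1467*(2629 - 51*(-46)) = -1467*(2629 + 2346) = -1467*4975 = -7298325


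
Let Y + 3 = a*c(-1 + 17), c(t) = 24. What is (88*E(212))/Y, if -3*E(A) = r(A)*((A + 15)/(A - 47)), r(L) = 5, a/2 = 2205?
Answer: -1816/952533 ≈ -0.0019065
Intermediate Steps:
a = 4410 (a = 2*2205 = 4410)
E(A) = -5*(15 + A)/(3*(-47 + A)) (E(A) = -5*(A + 15)/(A - 47)/3 = -5*(15 + A)/(-47 + A)/3 = -5*(15 + A)/(3*(-47 + A)))
Y = 105837 (Y = -3 + 4410*24 = -3 + 105840 = 105837)
(88*E(212))/Y = (88*(5*(-15 - 1*212)/(3*(-47 + 212))))/105837 = (88*((5/3)*(-15 - 212)/165))*(1/105837) = (88*((5/3)*(1/165)*(-227)))*(1/105837) = (88*(-227/99))*(1/105837) = -1816/9*1/105837 = -1816/952533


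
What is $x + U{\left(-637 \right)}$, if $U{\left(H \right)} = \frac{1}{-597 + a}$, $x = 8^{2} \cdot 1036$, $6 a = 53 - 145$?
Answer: $\frac{121800445}{1837} \approx 66304.0$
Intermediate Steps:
$a = - \frac{46}{3}$ ($a = \frac{53 - 145}{6} = \frac{1}{6} \left(-92\right) = - \frac{46}{3} \approx -15.333$)
$x = 66304$ ($x = 64 \cdot 1036 = 66304$)
$U{\left(H \right)} = - \frac{3}{1837}$ ($U{\left(H \right)} = \frac{1}{-597 - \frac{46}{3}} = \frac{1}{- \frac{1837}{3}} = - \frac{3}{1837}$)
$x + U{\left(-637 \right)} = 66304 - \frac{3}{1837} = \frac{121800445}{1837}$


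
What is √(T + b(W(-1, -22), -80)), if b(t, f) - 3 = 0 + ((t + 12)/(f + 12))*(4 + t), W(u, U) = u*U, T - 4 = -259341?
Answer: I*√259347 ≈ 509.26*I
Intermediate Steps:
T = -259337 (T = 4 - 259341 = -259337)
W(u, U) = U*u
b(t, f) = 3 + (4 + t)*(12 + t)/(12 + f) (b(t, f) = 3 + (0 + ((t + 12)/(f + 12))*(4 + t)) = 3 + (0 + ((12 + t)/(12 + f))*(4 + t)) = 3 + (0 + (4 + t)*(12 + t)/(12 + f)) = 3 + (4 + t)*(12 + t)/(12 + f))
√(T + b(W(-1, -22), -80)) = √(-259337 + (84 + (-22*(-1))² + 3*(-80) + 16*(-22*(-1)))/(12 - 80)) = √(-259337 + (84 + 22² - 240 + 16*22)/(-68)) = √(-259337 - (84 + 484 - 240 + 352)/68) = √(-259337 - 1/68*680) = √(-259337 - 10) = √(-259347) = I*√259347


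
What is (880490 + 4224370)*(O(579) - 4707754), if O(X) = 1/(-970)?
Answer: -2331145233701166/97 ≈ -2.4032e+13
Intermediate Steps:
O(X) = -1/970
(880490 + 4224370)*(O(579) - 4707754) = (880490 + 4224370)*(-1/970 - 4707754) = 5104860*(-4566521381/970) = -2331145233701166/97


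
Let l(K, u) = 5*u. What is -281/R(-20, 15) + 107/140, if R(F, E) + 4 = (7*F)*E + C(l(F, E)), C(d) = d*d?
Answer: 48201/70420 ≈ 0.68448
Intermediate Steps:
C(d) = d**2
R(F, E) = -4 + 25*E**2 + 7*E*F (R(F, E) = -4 + ((7*F)*E + (5*E)**2) = -4 + (7*E*F + 25*E**2) = -4 + (25*E**2 + 7*E*F) = -4 + 25*E**2 + 7*E*F)
-281/R(-20, 15) + 107/140 = -281/(-4 + 25*15**2 + 7*15*(-20)) + 107/140 = -281/(-4 + 25*225 - 2100) + 107*(1/140) = -281/(-4 + 5625 - 2100) + 107/140 = -281/3521 + 107/140 = 48201/70420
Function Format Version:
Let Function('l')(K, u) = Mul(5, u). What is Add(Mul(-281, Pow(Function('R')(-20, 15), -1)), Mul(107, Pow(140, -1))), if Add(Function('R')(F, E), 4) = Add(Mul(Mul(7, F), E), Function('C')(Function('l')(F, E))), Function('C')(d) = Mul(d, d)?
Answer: Rational(48201, 70420) ≈ 0.68448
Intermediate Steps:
Function('C')(d) = Pow(d, 2)
Function('R')(F, E) = Add(-4, Mul(25, Pow(E, 2)), Mul(7, E, F)) (Function('R')(F, E) = Add(-4, Add(Mul(Mul(7, F), E), Pow(Mul(5, E), 2))) = Add(-4, Add(Mul(7, E, F), Mul(25, Pow(E, 2)))) = Add(-4, Add(Mul(25, Pow(E, 2)), Mul(7, E, F))) = Add(-4, Mul(25, Pow(E, 2)), Mul(7, E, F)))
Add(Mul(-281, Pow(Function('R')(-20, 15), -1)), Mul(107, Pow(140, -1))) = Add(Mul(-281, Pow(Add(-4, Mul(25, Pow(15, 2)), Mul(7, 15, -20)), -1)), Mul(107, Pow(140, -1))) = Add(Mul(-281, Pow(Add(-4, Mul(25, 225), -2100), -1)), Mul(107, Rational(1, 140))) = Add(Mul(-281, Pow(Add(-4, 5625, -2100), -1)), Rational(107, 140)) = Add(Mul(-281, Pow(3521, -1)), Rational(107, 140)) = Add(Mul(-281, Rational(1, 3521)), Rational(107, 140)) = Add(Rational(-281, 3521), Rational(107, 140)) = Rational(48201, 70420)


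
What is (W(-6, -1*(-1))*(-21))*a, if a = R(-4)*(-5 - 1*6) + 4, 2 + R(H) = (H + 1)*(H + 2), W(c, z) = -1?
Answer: -840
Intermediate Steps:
R(H) = -2 + (1 + H)*(2 + H) (R(H) = -2 + (H + 1)*(H + 2) = -2 + (1 + H)*(2 + H))
a = -40 (a = (-4*(3 - 4))*(-5 - 1*6) + 4 = (-4*(-1))*(-5 - 6) + 4 = 4*(-11) + 4 = -44 + 4 = -40)
(W(-6, -1*(-1))*(-21))*a = -1*(-21)*(-40) = 21*(-40) = -840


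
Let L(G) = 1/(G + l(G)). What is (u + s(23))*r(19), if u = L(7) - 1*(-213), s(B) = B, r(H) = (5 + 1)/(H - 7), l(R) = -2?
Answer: 1181/10 ≈ 118.10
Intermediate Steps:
r(H) = 6/(-7 + H)
L(G) = 1/(-2 + G) (L(G) = 1/(G - 2) = 1/(-2 + G))
u = 1066/5 (u = 1/(-2 + 7) - 1*(-213) = 1/5 + 213 = 1066/5 ≈ 213.20)
(u + s(23))*r(19) = (1066/5 + 23)*(6/(-7 + 19)) = 1181*(6/12)/5 = 1181*(6*(1/12))/5 = (1181/5)*(1/2) = 1181/10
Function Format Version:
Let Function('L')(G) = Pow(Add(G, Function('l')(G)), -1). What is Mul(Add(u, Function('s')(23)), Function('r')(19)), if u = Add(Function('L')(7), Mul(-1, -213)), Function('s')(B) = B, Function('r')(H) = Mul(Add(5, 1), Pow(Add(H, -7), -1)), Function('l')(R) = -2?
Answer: Rational(1181, 10) ≈ 118.10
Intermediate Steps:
Function('r')(H) = Mul(6, Pow(Add(-7, H), -1))
Function('L')(G) = Pow(Add(-2, G), -1) (Function('L')(G) = Pow(Add(G, -2), -1) = Pow(Add(-2, G), -1))
u = Rational(1066, 5) (u = Add(Pow(Add(-2, 7), -1), Mul(-1, -213)) = Add(Pow(5, -1), 213) = Add(Rational(1, 5), 213) = Rational(1066, 5) ≈ 213.20)
Mul(Add(u, Function('s')(23)), Function('r')(19)) = Mul(Add(Rational(1066, 5), 23), Mul(6, Pow(Add(-7, 19), -1))) = Mul(Rational(1181, 5), Mul(6, Pow(12, -1))) = Mul(Rational(1181, 5), Mul(6, Rational(1, 12))) = Mul(Rational(1181, 5), Rational(1, 2)) = Rational(1181, 10)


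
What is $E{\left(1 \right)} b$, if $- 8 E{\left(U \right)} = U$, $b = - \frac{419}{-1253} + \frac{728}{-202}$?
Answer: $\frac{413773}{1012424} \approx 0.4087$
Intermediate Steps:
$b = - \frac{413773}{126553}$ ($b = \left(-419\right) \left(- \frac{1}{1253}\right) + 728 \left(- \frac{1}{202}\right) = \frac{419}{1253} - \frac{364}{101} = - \frac{413773}{126553} \approx -3.2696$)
$E{\left(U \right)} = - \frac{U}{8}$
$E{\left(1 \right)} b = \left(- \frac{1}{8}\right) 1 \left(- \frac{413773}{126553}\right) = \left(- \frac{1}{8}\right) \left(- \frac{413773}{126553}\right) = \frac{413773}{1012424}$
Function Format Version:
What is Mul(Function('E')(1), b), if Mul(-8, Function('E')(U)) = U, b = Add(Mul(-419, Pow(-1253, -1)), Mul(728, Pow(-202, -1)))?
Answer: Rational(413773, 1012424) ≈ 0.40870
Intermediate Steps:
b = Rational(-413773, 126553) (b = Add(Mul(-419, Rational(-1, 1253)), Mul(728, Rational(-1, 202))) = Add(Rational(419, 1253), Rational(-364, 101)) = Rational(-413773, 126553) ≈ -3.2696)
Function('E')(U) = Mul(Rational(-1, 8), U)
Mul(Function('E')(1), b) = Mul(Mul(Rational(-1, 8), 1), Rational(-413773, 126553)) = Mul(Rational(-1, 8), Rational(-413773, 126553)) = Rational(413773, 1012424)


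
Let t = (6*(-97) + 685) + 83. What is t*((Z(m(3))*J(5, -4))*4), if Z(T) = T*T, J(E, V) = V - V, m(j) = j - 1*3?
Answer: 0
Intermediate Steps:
m(j) = -3 + j (m(j) = j - 3 = -3 + j)
J(E, V) = 0
Z(T) = T²
t = 186 (t = (-582 + 685) + 83 = 103 + 83 = 186)
t*((Z(m(3))*J(5, -4))*4) = 186*(((-3 + 3)²*0)*4) = 186*((0²*0)*4) = 186*((0*0)*4) = 186*(0*4) = 186*0 = 0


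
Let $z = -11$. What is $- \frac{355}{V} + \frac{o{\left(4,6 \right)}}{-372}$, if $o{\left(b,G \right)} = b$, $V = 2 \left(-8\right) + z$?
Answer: $\frac{10996}{837} \approx 13.137$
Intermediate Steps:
$V = -27$ ($V = 2 \left(-8\right) - 11 = -16 - 11 = -27$)
$- \frac{355}{V} + \frac{o{\left(4,6 \right)}}{-372} = - \frac{355}{-27} + \frac{4}{-372} = \left(-355\right) \left(- \frac{1}{27}\right) + 4 \left(- \frac{1}{372}\right) = \frac{355}{27} - \frac{1}{93} = \frac{10996}{837}$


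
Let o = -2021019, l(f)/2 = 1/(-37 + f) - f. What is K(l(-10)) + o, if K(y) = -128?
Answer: -2021147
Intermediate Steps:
l(f) = -2*f + 2/(-37 + f) (l(f) = 2*(1/(-37 + f) - f) = -2*f + 2/(-37 + f))
K(l(-10)) + o = -128 - 2021019 = -2021147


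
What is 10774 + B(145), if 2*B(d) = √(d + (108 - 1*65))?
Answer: 10774 + √47 ≈ 10781.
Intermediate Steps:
B(d) = √(43 + d)/2 (B(d) = √(d + (108 - 1*65))/2 = √(d + (108 - 65))/2 = √(d + 43)/2 = √(43 + d)/2)
10774 + B(145) = 10774 + √(43 + 145)/2 = 10774 + √188/2 = 10774 + (2*√47)/2 = 10774 + √47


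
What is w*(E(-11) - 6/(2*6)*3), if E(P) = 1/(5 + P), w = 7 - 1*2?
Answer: -25/3 ≈ -8.3333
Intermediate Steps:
w = 5 (w = 7 - 2 = 5)
w*(E(-11) - 6/(2*6)*3) = 5*(1/(5 - 11) - 6/(2*6)*3) = 5*(1/(-6) - 6/12*3) = 5*(-⅙ - 6*1/12*3) = 5*(-⅙ - ½*3) = 5*(-⅙ - 3/2) = 5*(-5/3) = -25/3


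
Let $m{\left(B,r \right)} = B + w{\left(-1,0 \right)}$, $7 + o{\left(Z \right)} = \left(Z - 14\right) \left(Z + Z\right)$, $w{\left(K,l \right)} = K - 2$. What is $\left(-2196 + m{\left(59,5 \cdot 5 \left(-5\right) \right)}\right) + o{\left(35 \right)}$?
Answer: $-677$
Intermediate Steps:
$w{\left(K,l \right)} = -2 + K$ ($w{\left(K,l \right)} = K - 2 = -2 + K$)
$o{\left(Z \right)} = -7 + 2 Z \left(-14 + Z\right)$ ($o{\left(Z \right)} = -7 + \left(Z - 14\right) \left(Z + Z\right) = -7 + \left(-14 + Z\right) 2 Z = -7 + 2 Z \left(-14 + Z\right)$)
$m{\left(B,r \right)} = -3 + B$ ($m{\left(B,r \right)} = B - 3 = -3 + B$)
$\left(-2196 + m{\left(59,5 \cdot 5 \left(-5\right) \right)}\right) + o{\left(35 \right)} = \left(-2196 + \left(-3 + 59\right)\right) - \left(987 - 2450\right) = \left(-2196 + 56\right) - -1463 = -2140 - -1463 = -2140 + 1463 = -677$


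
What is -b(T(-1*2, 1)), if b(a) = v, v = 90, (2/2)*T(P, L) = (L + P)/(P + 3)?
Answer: -90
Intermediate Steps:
T(P, L) = (L + P)/(3 + P) (T(P, L) = (L + P)/(P + 3) = (L + P)/(3 + P))
b(a) = 90
-b(T(-1*2, 1)) = -1*90 = -90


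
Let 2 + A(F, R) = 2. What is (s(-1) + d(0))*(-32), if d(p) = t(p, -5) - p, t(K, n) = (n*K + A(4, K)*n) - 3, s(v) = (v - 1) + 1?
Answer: 128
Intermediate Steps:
s(v) = v (s(v) = (-1 + v) + 1 = v)
A(F, R) = 0 (A(F, R) = -2 + 2 = 0)
t(K, n) = -3 + K*n (t(K, n) = (n*K + 0*n) - 3 = (K*n + 0) - 3 = K*n - 3 = -3 + K*n)
d(p) = -3 - 6*p (d(p) = (-3 + p*(-5)) - p = (-3 - 5*p) - p = -3 - 6*p)
(s(-1) + d(0))*(-32) = (-1 + (-3 - 6*0))*(-32) = (-1 + (-3 + 0))*(-32) = (-1 - 3)*(-32) = -4*(-32) = 128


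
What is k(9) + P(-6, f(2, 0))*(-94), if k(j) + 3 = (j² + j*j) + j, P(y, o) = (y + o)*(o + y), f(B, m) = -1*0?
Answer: -3216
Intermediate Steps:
f(B, m) = 0
P(y, o) = (o + y)² (P(y, o) = (o + y)*(o + y) = (o + y)²)
k(j) = -3 + j + 2*j² (k(j) = -3 + ((j² + j*j) + j) = -3 + ((j² + j²) + j) = -3 + (2*j² + j) = -3 + (j + 2*j²) = -3 + j + 2*j²)
k(9) + P(-6, f(2, 0))*(-94) = (-3 + 9 + 2*9²) + (0 - 6)²*(-94) = (-3 + 9 + 2*81) + (-6)²*(-94) = (-3 + 9 + 162) + 36*(-94) = 168 - 3384 = -3216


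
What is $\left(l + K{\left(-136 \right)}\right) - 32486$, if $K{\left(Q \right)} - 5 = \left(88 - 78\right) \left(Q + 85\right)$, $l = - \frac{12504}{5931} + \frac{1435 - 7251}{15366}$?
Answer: $- \frac{167049223747}{5063097} \approx -32994.0$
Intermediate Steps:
$l = - \frac{12590620}{5063097}$ ($l = \left(-12504\right) \frac{1}{5931} + \left(1435 - 7251\right) \frac{1}{15366} = - \frac{4168}{1977} - \frac{2908}{7683} = - \frac{12590620}{5063097} \approx -2.4867$)
$K{\left(Q \right)} = 855 + 10 Q$ ($K{\left(Q \right)} = 5 + \left(88 - 78\right) \left(Q + 85\right) = 5 + 10 \left(85 + Q\right) = 5 + \left(850 + 10 Q\right) = 855 + 10 Q$)
$\left(l + K{\left(-136 \right)}\right) - 32486 = \left(- \frac{12590620}{5063097} + \left(855 + 10 \left(-136\right)\right)\right) - 32486 = \left(- \frac{12590620}{5063097} + \left(855 - 1360\right)\right) - 32486 = \left(- \frac{12590620}{5063097} - 505\right) - 32486 = - \frac{2569454605}{5063097} - 32486 = - \frac{167049223747}{5063097}$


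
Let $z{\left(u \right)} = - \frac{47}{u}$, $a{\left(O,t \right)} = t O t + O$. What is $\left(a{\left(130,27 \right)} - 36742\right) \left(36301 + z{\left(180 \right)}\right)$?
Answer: $\frac{21111783723}{10} \approx 2.1112 \cdot 10^{9}$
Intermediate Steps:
$a{\left(O,t \right)} = O + O t^{2}$ ($a{\left(O,t \right)} = O t t + O = O t^{2} + O = O + O t^{2}$)
$\left(a{\left(130,27 \right)} - 36742\right) \left(36301 + z{\left(180 \right)}\right) = \left(130 \left(1 + 27^{2}\right) - 36742\right) \left(36301 - \frac{47}{180}\right) = \left(130 \left(1 + 729\right) - 36742\right) \left(36301 - \frac{47}{180}\right) = \left(130 \cdot 730 - 36742\right) \left(36301 - \frac{47}{180}\right) = \left(94900 - 36742\right) \frac{6534133}{180} = 58158 \cdot \frac{6534133}{180} = \frac{21111783723}{10}$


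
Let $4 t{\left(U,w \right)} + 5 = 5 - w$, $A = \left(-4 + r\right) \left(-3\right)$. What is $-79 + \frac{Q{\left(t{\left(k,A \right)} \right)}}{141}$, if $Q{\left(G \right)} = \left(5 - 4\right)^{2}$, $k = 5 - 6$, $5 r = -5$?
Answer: $- \frac{11138}{141} \approx -78.993$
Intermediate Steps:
$r = -1$ ($r = \frac{1}{5} \left(-5\right) = -1$)
$k = -1$ ($k = 5 - 6 = -1$)
$A = 15$ ($A = \left(-4 - 1\right) \left(-3\right) = \left(-5\right) \left(-3\right) = 15$)
$t{\left(U,w \right)} = - \frac{w}{4}$ ($t{\left(U,w \right)} = - \frac{5}{4} + \frac{5 - w}{4} = - \frac{5}{4} - \left(- \frac{5}{4} + \frac{w}{4}\right) = - \frac{w}{4}$)
$Q{\left(G \right)} = 1$ ($Q{\left(G \right)} = 1^{2} = 1$)
$-79 + \frac{Q{\left(t{\left(k,A \right)} \right)}}{141} = -79 + \frac{1}{141} \cdot 1 = -79 + \frac{1}{141} = - \frac{11138}{141}$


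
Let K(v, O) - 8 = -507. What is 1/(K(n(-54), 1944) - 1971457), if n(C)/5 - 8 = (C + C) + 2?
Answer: -1/1971956 ≈ -5.0711e-7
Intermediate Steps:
n(C) = 50 + 10*C (n(C) = 40 + 5*((C + C) + 2) = 40 + 5*(2*C + 2) = 40 + 5*(2 + 2*C) = 40 + (10 + 10*C) = 50 + 10*C)
K(v, O) = -499 (K(v, O) = 8 - 507 = -499)
1/(K(n(-54), 1944) - 1971457) = 1/(-499 - 1971457) = 1/(-1971956) = -1/1971956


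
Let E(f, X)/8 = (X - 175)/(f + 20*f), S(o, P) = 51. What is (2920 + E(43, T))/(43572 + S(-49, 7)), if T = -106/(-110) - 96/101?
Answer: 14639425384/218820165795 ≈ 0.066902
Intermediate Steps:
T = 73/5555 (T = -106*(-1/110) - 96*1/101 = 53/55 - 96/101 = 73/5555 ≈ 0.013141)
E(f, X) = 8*(-175 + X)/(21*f) (E(f, X) = 8*((X - 175)/(f + 20*f)) = 8*((-175 + X)/((21*f))) = 8*((-175 + X)*(1/(21*f))) = 8*((-175 + X)/(21*f)) = 8*(-175 + X)/(21*f))
(2920 + E(43, T))/(43572 + S(-49, 7)) = (2920 + (8/21)*(-175 + 73/5555)/43)/(43572 + 51) = (2920 + (8/21)*(1/43)*(-972052/5555))/43623 = (2920 - 7776416/5016165)*(1/43623) = (14639425384/5016165)*(1/43623) = 14639425384/218820165795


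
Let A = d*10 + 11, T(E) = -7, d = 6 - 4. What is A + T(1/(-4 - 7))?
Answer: 24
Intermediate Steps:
d = 2
A = 31 (A = 2*10 + 11 = 20 + 11 = 31)
A + T(1/(-4 - 7)) = 31 - 7 = 24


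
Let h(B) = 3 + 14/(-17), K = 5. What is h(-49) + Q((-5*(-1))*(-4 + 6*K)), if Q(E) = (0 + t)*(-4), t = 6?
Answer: -371/17 ≈ -21.824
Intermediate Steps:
h(B) = 37/17 (h(B) = 3 + 14*(-1/17) = 3 - 14/17 = 37/17)
Q(E) = -24 (Q(E) = (0 + 6)*(-4) = 6*(-4) = -24)
h(-49) + Q((-5*(-1))*(-4 + 6*K)) = 37/17 - 24 = -371/17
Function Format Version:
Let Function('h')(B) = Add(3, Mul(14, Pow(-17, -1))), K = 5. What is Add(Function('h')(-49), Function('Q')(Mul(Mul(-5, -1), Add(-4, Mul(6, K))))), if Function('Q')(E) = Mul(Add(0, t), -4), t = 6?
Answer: Rational(-371, 17) ≈ -21.824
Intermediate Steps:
Function('h')(B) = Rational(37, 17) (Function('h')(B) = Add(3, Mul(14, Rational(-1, 17))) = Add(3, Rational(-14, 17)) = Rational(37, 17))
Function('Q')(E) = -24 (Function('Q')(E) = Mul(Add(0, 6), -4) = Mul(6, -4) = -24)
Add(Function('h')(-49), Function('Q')(Mul(Mul(-5, -1), Add(-4, Mul(6, K))))) = Add(Rational(37, 17), -24) = Rational(-371, 17)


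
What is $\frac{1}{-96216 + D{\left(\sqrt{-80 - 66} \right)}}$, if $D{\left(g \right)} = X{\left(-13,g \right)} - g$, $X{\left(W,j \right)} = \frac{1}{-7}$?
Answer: $- \frac{4714591}{453619768323} + \frac{49 i \sqrt{146}}{453619768323} \approx -1.0393 \cdot 10^{-5} + 1.3052 \cdot 10^{-9} i$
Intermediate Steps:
$X{\left(W,j \right)} = - \frac{1}{7}$
$D{\left(g \right)} = - \frac{1}{7} - g$
$\frac{1}{-96216 + D{\left(\sqrt{-80 - 66} \right)}} = \frac{1}{-96216 - \left(\frac{1}{7} + \sqrt{-80 - 66}\right)} = \frac{1}{-96216 - \left(\frac{1}{7} + \sqrt{-146}\right)} = \frac{1}{-96216 - \left(\frac{1}{7} + i \sqrt{146}\right)} = \frac{1}{- \frac{673513}{7} - i \sqrt{146}}$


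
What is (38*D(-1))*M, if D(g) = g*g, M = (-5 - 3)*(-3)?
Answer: 912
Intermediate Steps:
M = 24 (M = -8*(-3) = 24)
D(g) = g²
(38*D(-1))*M = (38*(-1)²)*24 = (38*1)*24 = 38*24 = 912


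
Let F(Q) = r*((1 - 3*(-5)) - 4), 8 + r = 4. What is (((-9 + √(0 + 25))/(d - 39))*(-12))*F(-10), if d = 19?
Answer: 576/5 ≈ 115.20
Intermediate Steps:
r = -4 (r = -8 + 4 = -4)
F(Q) = -48 (F(Q) = -4*((1 - 3*(-5)) - 4) = -4*((1 + 15) - 4) = -4*(16 - 4) = -4*12 = -48)
(((-9 + √(0 + 25))/(d - 39))*(-12))*F(-10) = (((-9 + √(0 + 25))/(19 - 39))*(-12))*(-48) = (((-9 + √25)/(-20))*(-12))*(-48) = (((-9 + 5)*(-1/20))*(-12))*(-48) = (-4*(-1/20)*(-12))*(-48) = ((⅕)*(-12))*(-48) = -12/5*(-48) = 576/5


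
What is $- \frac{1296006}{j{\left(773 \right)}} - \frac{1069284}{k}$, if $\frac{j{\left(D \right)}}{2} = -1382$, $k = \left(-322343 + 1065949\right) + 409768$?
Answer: $\frac{124318676939}{265660478} \approx 467.96$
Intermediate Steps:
$k = 1153374$ ($k = 743606 + 409768 = 1153374$)
$j{\left(D \right)} = -2764$ ($j{\left(D \right)} = 2 \left(-1382\right) = -2764$)
$- \frac{1296006}{j{\left(773 \right)}} - \frac{1069284}{k} = - \frac{1296006}{-2764} - \frac{1069284}{1153374} = \left(-1296006\right) \left(- \frac{1}{2764}\right) - \frac{178214}{192229} = \frac{648003}{1382} - \frac{178214}{192229} = \frac{124318676939}{265660478}$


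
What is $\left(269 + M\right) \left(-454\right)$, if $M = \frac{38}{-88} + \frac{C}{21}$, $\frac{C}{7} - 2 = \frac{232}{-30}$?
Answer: $- \frac{119851687}{990} \approx -1.2106 \cdot 10^{5}$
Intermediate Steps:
$C = - \frac{602}{15}$ ($C = 14 + 7 \frac{232}{-30} = 14 + 7 \cdot 232 \left(- \frac{1}{30}\right) = 14 + 7 \left(- \frac{116}{15}\right) = 14 - \frac{812}{15} = - \frac{602}{15} \approx -40.133$)
$M = - \frac{4639}{1980}$ ($M = \frac{38}{-88} - \frac{602}{15 \cdot 21} = 38 \left(- \frac{1}{88}\right) - \frac{86}{45} = - \frac{19}{44} - \frac{86}{45} = - \frac{4639}{1980} \approx -2.3429$)
$\left(269 + M\right) \left(-454\right) = \left(269 - \frac{4639}{1980}\right) \left(-454\right) = \frac{527981}{1980} \left(-454\right) = - \frac{119851687}{990}$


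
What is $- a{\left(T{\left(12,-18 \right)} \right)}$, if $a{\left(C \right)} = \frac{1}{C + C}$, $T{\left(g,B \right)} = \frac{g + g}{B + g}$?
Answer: $\frac{1}{8} \approx 0.125$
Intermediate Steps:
$T{\left(g,B \right)} = \frac{2 g}{B + g}$
$a{\left(C \right)} = \frac{1}{2 C}$
$- a{\left(T{\left(12,-18 \right)} \right)} = - \frac{1}{2 \cdot 2 \cdot 12 \frac{1}{-18 + 12}} = - \frac{1}{2 \cdot 2 \cdot 12 \frac{1}{-6}} = - \frac{1}{2 \cdot 2 \cdot 12 \left(- \frac{1}{6}\right)} = - \frac{1}{2 \left(-4\right)} = - \frac{-1}{2 \cdot 4} = \left(-1\right) \left(- \frac{1}{8}\right) = \frac{1}{8}$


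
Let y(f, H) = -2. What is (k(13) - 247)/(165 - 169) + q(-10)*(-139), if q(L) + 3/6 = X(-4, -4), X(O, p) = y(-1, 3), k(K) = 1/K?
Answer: 5320/13 ≈ 409.23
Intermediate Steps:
X(O, p) = -2
q(L) = -5/2 (q(L) = -½ - 2 = -5/2)
(k(13) - 247)/(165 - 169) + q(-10)*(-139) = (1/13 - 247)/(165 - 169) - 5/2*(-139) = (1/13 - 247)/(-4) + 695/2 = -3210/13*(-¼) + 695/2 = 1605/26 + 695/2 = 5320/13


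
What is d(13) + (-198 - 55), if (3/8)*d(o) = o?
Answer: -655/3 ≈ -218.33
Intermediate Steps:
d(o) = 8*o/3
d(13) + (-198 - 55) = (8/3)*13 + (-198 - 55) = 104/3 - 253 = -655/3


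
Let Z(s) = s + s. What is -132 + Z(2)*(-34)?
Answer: -268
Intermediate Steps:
Z(s) = 2*s
-132 + Z(2)*(-34) = -132 + (2*2)*(-34) = -132 + 4*(-34) = -132 - 136 = -268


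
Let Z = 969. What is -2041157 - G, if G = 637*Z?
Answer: -2658410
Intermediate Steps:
G = 617253 (G = 637*969 = 617253)
-2041157 - G = -2041157 - 1*617253 = -2041157 - 617253 = -2658410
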